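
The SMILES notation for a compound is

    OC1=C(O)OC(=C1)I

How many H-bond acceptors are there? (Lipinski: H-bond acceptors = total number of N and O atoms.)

3

N atoms: 0; O atoms: 3.
Lipinski HBA = 0 + 3 = 3.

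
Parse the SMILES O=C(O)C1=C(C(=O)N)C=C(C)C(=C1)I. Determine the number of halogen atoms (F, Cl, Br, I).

1

Halogen atoms appear at heavy-atom position 14 (1×I).
Other groups present: 1 amide, 1 carboxylic acid.
Halogen count: 1.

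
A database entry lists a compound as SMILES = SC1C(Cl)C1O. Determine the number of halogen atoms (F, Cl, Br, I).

Halogen atoms appear at heavy-atom position 4 (1×Cl).
Other groups present: 1 hydroxyl, 1 thiol.
Halogen count: 1.

1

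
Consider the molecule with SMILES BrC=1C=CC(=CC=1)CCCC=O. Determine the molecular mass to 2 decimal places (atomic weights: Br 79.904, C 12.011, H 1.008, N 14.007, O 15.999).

First, the molecular formula is C10H11BrO (counting implicit H from valence).
  Br: 1 × 79.904 = 79.904
  C: 10 × 12.011 = 120.110
  H: 11 × 1.008 = 11.088
  O: 1 × 15.999 = 15.999
Sum: 1×79.904 + 10×12.011 + 11×1.008 + 1×15.999 = 227.101 → 227.10 g/mol.

227.10 g/mol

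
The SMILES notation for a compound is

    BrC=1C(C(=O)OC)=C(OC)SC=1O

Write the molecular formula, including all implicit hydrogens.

C7H7BrO4S

Walk through each heavy atom and fill implicit hydrogens from standard valence (C 4, N 3, O 2, S 2, halogen 1):
  atom 1: Br (halogen, monovalent) → 0 H
  atom 2: C, bond orders sum to 4 (valence 4) → 0 H
  atom 3: C, bond orders sum to 4 (valence 4) → 0 H
  atom 4: C, bond orders sum to 4 (valence 4) → 0 H
  atom 5: O, bond orders sum to 2 (valence 2) → 0 H
  atom 6: O, bond orders sum to 2 (valence 2) → 0 H
  atom 7: C, bond orders sum to 1 (valence 4) → 3 H
  atom 8: C, bond orders sum to 4 (valence 4) → 0 H
  atom 9: O, bond orders sum to 2 (valence 2) → 0 H
  atom 10: C, bond orders sum to 1 (valence 4) → 3 H
  atom 11: S, bond orders sum to 2 (valence 2) → 0 H
  atom 12: C, bond orders sum to 4 (valence 4) → 0 H
  atom 13: O, bond orders sum to 1 (valence 2) → 1 H
Totals → C:7, H:7, Br:1, O:4, S:1.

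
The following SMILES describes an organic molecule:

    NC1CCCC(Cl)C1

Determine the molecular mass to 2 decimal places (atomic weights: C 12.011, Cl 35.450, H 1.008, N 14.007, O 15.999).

First, the molecular formula is C6H12ClN (counting implicit H from valence).
  C: 6 × 12.011 = 72.066
  Cl: 1 × 35.450 = 35.450
  H: 12 × 1.008 = 12.096
  N: 1 × 14.007 = 14.007
Sum: 6×12.011 + 1×35.450 + 12×1.008 + 1×14.007 = 133.619 → 133.62 g/mol.

133.62 g/mol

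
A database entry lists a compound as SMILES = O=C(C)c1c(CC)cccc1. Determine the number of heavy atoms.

Every atom symbol written in the SMILES (organic subset) is one heavy atom; implicit H are not written.
Heavy atoms by element → C:10, O:1.
Total: 11.

11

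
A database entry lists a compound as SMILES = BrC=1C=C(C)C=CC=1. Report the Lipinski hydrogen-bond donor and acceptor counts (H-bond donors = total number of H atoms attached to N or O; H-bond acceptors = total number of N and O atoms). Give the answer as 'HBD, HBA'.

0, 0

Donors: find every N or O and count the H atoms it carries.
  (no N or O atoms present)
Lipinski HBD = 0.
Acceptors: N atoms = 0, O atoms = 0 → HBA = 0.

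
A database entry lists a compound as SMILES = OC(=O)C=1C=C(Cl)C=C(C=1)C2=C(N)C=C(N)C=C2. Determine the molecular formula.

Walk through each heavy atom and fill implicit hydrogens from standard valence (C 4, N 3, O 2, S 2, halogen 1):
  atom 1: O, bond orders sum to 1 (valence 2) → 1 H
  atom 2: C, bond orders sum to 4 (valence 4) → 0 H
  atom 3: O, bond orders sum to 2 (valence 2) → 0 H
  atom 4: C, bond orders sum to 4 (valence 4) → 0 H
  atom 5: C, bond orders sum to 3 (valence 4) → 1 H
  atom 6: C, bond orders sum to 4 (valence 4) → 0 H
  atom 7: Cl (halogen, monovalent) → 0 H
  atom 8: C, bond orders sum to 3 (valence 4) → 1 H
  atom 9: C, bond orders sum to 4 (valence 4) → 0 H
  atom 10: C, bond orders sum to 3 (valence 4) → 1 H
  atom 11: C, bond orders sum to 4 (valence 4) → 0 H
  atom 12: C, bond orders sum to 4 (valence 4) → 0 H
  atom 13: N, bond orders sum to 1 (valence 3) → 2 H
  atom 14: C, bond orders sum to 3 (valence 4) → 1 H
  atom 15: C, bond orders sum to 4 (valence 4) → 0 H
  atom 16: N, bond orders sum to 1 (valence 3) → 2 H
  atom 17: C, bond orders sum to 3 (valence 4) → 1 H
  atom 18: C, bond orders sum to 3 (valence 4) → 1 H
Totals → C:13, H:11, Cl:1, N:2, O:2.
In Hill order: C13H11ClN2O2.

C13H11ClN2O2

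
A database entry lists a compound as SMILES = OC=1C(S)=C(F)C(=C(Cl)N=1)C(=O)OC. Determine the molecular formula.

C7H5ClFNO3S

Walk through each heavy atom and fill implicit hydrogens from standard valence (C 4, N 3, O 2, S 2, halogen 1):
  atom 1: O, bond orders sum to 1 (valence 2) → 1 H
  atom 2: C, bond orders sum to 4 (valence 4) → 0 H
  atom 3: C, bond orders sum to 4 (valence 4) → 0 H
  atom 4: S, bond orders sum to 1 (valence 2) → 1 H
  atom 5: C, bond orders sum to 4 (valence 4) → 0 H
  atom 6: F (halogen, monovalent) → 0 H
  atom 7: C, bond orders sum to 4 (valence 4) → 0 H
  atom 8: C, bond orders sum to 4 (valence 4) → 0 H
  atom 9: Cl (halogen, monovalent) → 0 H
  atom 10: N, bond orders sum to 3 (valence 3) → 0 H
  atom 11: C, bond orders sum to 4 (valence 4) → 0 H
  atom 12: O, bond orders sum to 2 (valence 2) → 0 H
  atom 13: O, bond orders sum to 2 (valence 2) → 0 H
  atom 14: C, bond orders sum to 1 (valence 4) → 3 H
Totals → C:7, H:5, Cl:1, F:1, N:1, O:3, S:1.
In Hill order: C7H5ClFNO3S.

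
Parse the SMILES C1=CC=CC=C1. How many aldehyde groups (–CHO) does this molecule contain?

0

Scan the SMILES for the aldehyde motif — none present.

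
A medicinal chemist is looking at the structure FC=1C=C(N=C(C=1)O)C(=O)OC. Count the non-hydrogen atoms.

12

Every atom symbol written in the SMILES (organic subset) is one heavy atom; implicit H are not written.
Heavy atoms by element → C:7, F:1, N:1, O:3.
Total: 12.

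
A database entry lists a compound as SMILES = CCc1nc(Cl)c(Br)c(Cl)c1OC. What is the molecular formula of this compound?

C8H8BrCl2NO

Walk through each heavy atom and fill implicit hydrogens from standard valence (C 4, N 3, O 2, S 2, halogen 1); for lowercase aromatic atoms, an aromatic c carries 1 H when it has two neighbours and 0 H with three, and aromatic n carries 0 H:
  atom 1: C, bond orders sum to 1 (valence 4) → 3 H
  atom 2: C, bond orders sum to 2 (valence 4) → 2 H
  atom 3: aromatic c, 3 neighbours → 0 H
  atom 4: aromatic n, 2 neighbours → 0 H
  atom 5: aromatic c, 3 neighbours → 0 H
  atom 6: Cl (halogen, monovalent) → 0 H
  atom 7: aromatic c, 3 neighbours → 0 H
  atom 8: Br (halogen, monovalent) → 0 H
  atom 9: aromatic c, 3 neighbours → 0 H
  atom 10: Cl (halogen, monovalent) → 0 H
  atom 11: aromatic c, 3 neighbours → 0 H
  atom 12: O, bond orders sum to 2 (valence 2) → 0 H
  atom 13: C, bond orders sum to 1 (valence 4) → 3 H
Totals → C:8, H:8, Br:1, Cl:2, N:1, O:1.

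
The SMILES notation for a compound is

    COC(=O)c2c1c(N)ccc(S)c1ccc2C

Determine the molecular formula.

Walk through each heavy atom and fill implicit hydrogens from standard valence (C 4, N 3, O 2, S 2, halogen 1); for lowercase aromatic atoms, an aromatic c carries 1 H when it has two neighbours and 0 H with three, and aromatic n carries 0 H:
  atom 1: C, bond orders sum to 1 (valence 4) → 3 H
  atom 2: O, bond orders sum to 2 (valence 2) → 0 H
  atom 3: C, bond orders sum to 4 (valence 4) → 0 H
  atom 4: O, bond orders sum to 2 (valence 2) → 0 H
  atom 5: aromatic c, 3 neighbours → 0 H
  atom 6: aromatic c, 3 neighbours → 0 H
  atom 7: aromatic c, 3 neighbours → 0 H
  atom 8: N, bond orders sum to 1 (valence 3) → 2 H
  atom 9: aromatic c, 2 neighbours → 1 H
  atom 10: aromatic c, 2 neighbours → 1 H
  atom 11: aromatic c, 3 neighbours → 0 H
  atom 12: S, bond orders sum to 1 (valence 2) → 1 H
  atom 13: aromatic c, 3 neighbours → 0 H
  atom 14: aromatic c, 2 neighbours → 1 H
  atom 15: aromatic c, 2 neighbours → 1 H
  atom 16: aromatic c, 3 neighbours → 0 H
  atom 17: C, bond orders sum to 1 (valence 4) → 3 H
Totals → C:13, H:13, N:1, O:2, S:1.
In Hill order: C13H13NO2S.

C13H13NO2S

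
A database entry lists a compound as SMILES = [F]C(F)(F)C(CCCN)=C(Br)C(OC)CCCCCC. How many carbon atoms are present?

Count every carbon token in the SMILES (each C, including those in ring-closure positions and inside branches).
Carbon count: 14.

14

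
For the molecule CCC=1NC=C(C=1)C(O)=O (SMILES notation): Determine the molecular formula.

Walk through each heavy atom and fill implicit hydrogens from standard valence (C 4, N 3, O 2, S 2, halogen 1):
  atom 1: C, bond orders sum to 1 (valence 4) → 3 H
  atom 2: C, bond orders sum to 2 (valence 4) → 2 H
  atom 3: C, bond orders sum to 4 (valence 4) → 0 H
  atom 4: N, bond orders sum to 2 (valence 3) → 1 H
  atom 5: C, bond orders sum to 3 (valence 4) → 1 H
  atom 6: C, bond orders sum to 4 (valence 4) → 0 H
  atom 7: C, bond orders sum to 3 (valence 4) → 1 H
  atom 8: C, bond orders sum to 4 (valence 4) → 0 H
  atom 9: O, bond orders sum to 1 (valence 2) → 1 H
  atom 10: O, bond orders sum to 2 (valence 2) → 0 H
Totals → C:7, H:9, N:1, O:2.
In Hill order: C7H9NO2.

C7H9NO2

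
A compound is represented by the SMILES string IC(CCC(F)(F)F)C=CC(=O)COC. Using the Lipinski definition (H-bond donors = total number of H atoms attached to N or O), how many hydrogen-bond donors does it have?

Donors: find every N or O and count the H atoms it carries.
  atom 12 (O): bond orders sum to 2 → 0 H
  atom 14 (O): bond orders sum to 2 → 0 H
Lipinski HBD = 0.

0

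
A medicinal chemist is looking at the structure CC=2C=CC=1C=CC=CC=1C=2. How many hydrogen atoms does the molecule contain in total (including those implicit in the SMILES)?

10

Walk through each heavy atom and fill implicit hydrogens from standard valence (C 4, N 3, O 2, S 2, halogen 1):
  atom 1: C, bond orders sum to 1 (valence 4) → 3 H
  atom 2: C, bond orders sum to 4 (valence 4) → 0 H
  atom 3: C, bond orders sum to 3 (valence 4) → 1 H
  atom 4: C, bond orders sum to 3 (valence 4) → 1 H
  atom 5: C, bond orders sum to 4 (valence 4) → 0 H
  atom 6: C, bond orders sum to 3 (valence 4) → 1 H
  atom 7: C, bond orders sum to 3 (valence 4) → 1 H
  atom 8: C, bond orders sum to 3 (valence 4) → 1 H
  atom 9: C, bond orders sum to 3 (valence 4) → 1 H
  atom 10: C, bond orders sum to 4 (valence 4) → 0 H
  atom 11: C, bond orders sum to 3 (valence 4) → 1 H
Total hydrogens: 10.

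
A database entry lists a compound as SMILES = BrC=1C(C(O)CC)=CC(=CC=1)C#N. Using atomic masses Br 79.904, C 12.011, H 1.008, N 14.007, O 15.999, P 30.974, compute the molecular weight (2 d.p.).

240.10 g/mol

First, the molecular formula is C10H10BrNO (counting implicit H from valence).
  Br: 1 × 79.904 = 79.904
  C: 10 × 12.011 = 120.110
  H: 10 × 1.008 = 10.080
  N: 1 × 14.007 = 14.007
  O: 1 × 15.999 = 15.999
Sum: 1×79.904 + 10×12.011 + 10×1.008 + 1×14.007 + 1×15.999 = 240.100 → 240.10 g/mol.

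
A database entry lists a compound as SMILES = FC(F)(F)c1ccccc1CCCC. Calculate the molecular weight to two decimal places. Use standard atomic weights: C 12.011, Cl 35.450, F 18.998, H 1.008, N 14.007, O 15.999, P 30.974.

First, the molecular formula is C11H13F3 (counting implicit H from valence).
  C: 11 × 12.011 = 132.121
  F: 3 × 18.998 = 56.994
  H: 13 × 1.008 = 13.104
Sum: 11×12.011 + 3×18.998 + 13×1.008 = 202.219 → 202.22 g/mol.

202.22 g/mol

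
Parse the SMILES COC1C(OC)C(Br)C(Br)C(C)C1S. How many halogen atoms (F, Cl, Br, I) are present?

Halogen atoms appear at heavy-atom positions 8, 10 (2×Br).
Other groups present: 2 ether, 1 thiol.
Halogen count: 2.

2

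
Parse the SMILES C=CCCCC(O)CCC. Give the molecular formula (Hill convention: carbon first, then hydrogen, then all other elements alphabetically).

Walk through each heavy atom and fill implicit hydrogens from standard valence (C 4, N 3, O 2, S 2, halogen 1):
  atom 1: C, bond orders sum to 2 (valence 4) → 2 H
  atom 2: C, bond orders sum to 3 (valence 4) → 1 H
  atom 3: C, bond orders sum to 2 (valence 4) → 2 H
  atom 4: C, bond orders sum to 2 (valence 4) → 2 H
  atom 5: C, bond orders sum to 2 (valence 4) → 2 H
  atom 6: C, bond orders sum to 3 (valence 4) → 1 H
  atom 7: O, bond orders sum to 1 (valence 2) → 1 H
  atom 8: C, bond orders sum to 2 (valence 4) → 2 H
  atom 9: C, bond orders sum to 2 (valence 4) → 2 H
  atom 10: C, bond orders sum to 1 (valence 4) → 3 H
Totals → C:9, H:18, O:1.
In Hill order: C9H18O.

C9H18O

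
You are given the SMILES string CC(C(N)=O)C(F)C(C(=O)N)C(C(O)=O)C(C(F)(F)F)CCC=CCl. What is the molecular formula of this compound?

C14H19ClF4N2O4

Walk through each heavy atom and fill implicit hydrogens from standard valence (C 4, N 3, O 2, S 2, halogen 1):
  atom 1: C, bond orders sum to 1 (valence 4) → 3 H
  atom 2: C, bond orders sum to 3 (valence 4) → 1 H
  atom 3: C, bond orders sum to 4 (valence 4) → 0 H
  atom 4: N, bond orders sum to 1 (valence 3) → 2 H
  atom 5: O, bond orders sum to 2 (valence 2) → 0 H
  atom 6: C, bond orders sum to 3 (valence 4) → 1 H
  atom 7: F (halogen, monovalent) → 0 H
  atom 8: C, bond orders sum to 3 (valence 4) → 1 H
  atom 9: C, bond orders sum to 4 (valence 4) → 0 H
  atom 10: O, bond orders sum to 2 (valence 2) → 0 H
  atom 11: N, bond orders sum to 1 (valence 3) → 2 H
  atom 12: C, bond orders sum to 3 (valence 4) → 1 H
  atom 13: C, bond orders sum to 4 (valence 4) → 0 H
  atom 14: O, bond orders sum to 1 (valence 2) → 1 H
  atom 15: O, bond orders sum to 2 (valence 2) → 0 H
  atom 16: C, bond orders sum to 3 (valence 4) → 1 H
  atom 17: C, bond orders sum to 4 (valence 4) → 0 H
  atom 18: F (halogen, monovalent) → 0 H
  atom 19: F (halogen, monovalent) → 0 H
  atom 20: F (halogen, monovalent) → 0 H
  atom 21: C, bond orders sum to 2 (valence 4) → 2 H
  atom 22: C, bond orders sum to 2 (valence 4) → 2 H
  atom 23: C, bond orders sum to 3 (valence 4) → 1 H
  atom 24: C, bond orders sum to 3 (valence 4) → 1 H
  atom 25: Cl (halogen, monovalent) → 0 H
Totals → C:14, H:19, Cl:1, F:4, N:2, O:4.
In Hill order: C14H19ClF4N2O4.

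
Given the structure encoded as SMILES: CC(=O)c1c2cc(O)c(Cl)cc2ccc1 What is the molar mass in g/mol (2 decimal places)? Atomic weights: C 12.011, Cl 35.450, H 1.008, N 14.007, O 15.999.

220.65 g/mol

First, the molecular formula is C12H9ClO2 (counting implicit H from valence).
  C: 12 × 12.011 = 144.132
  Cl: 1 × 35.450 = 35.450
  H: 9 × 1.008 = 9.072
  O: 2 × 15.999 = 31.998
Sum: 12×12.011 + 1×35.450 + 9×1.008 + 2×15.999 = 220.652 → 220.65 g/mol.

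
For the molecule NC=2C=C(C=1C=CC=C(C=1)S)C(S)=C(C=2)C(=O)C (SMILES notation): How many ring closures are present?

2

In SMILES, each pair of matching ring-closure digits denotes one ring-closing bond; the number of such bonds equals the number of independent rings.
Ring-closure bonds here: 2.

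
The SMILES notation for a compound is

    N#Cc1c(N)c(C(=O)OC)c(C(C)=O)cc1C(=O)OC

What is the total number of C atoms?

Count every carbon token in the SMILES (each C, including those in ring-closure positions and inside branches).
Carbon count: 13.

13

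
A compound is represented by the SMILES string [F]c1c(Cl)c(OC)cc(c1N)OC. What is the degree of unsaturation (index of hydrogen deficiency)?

4

Molecular formula: C8H9ClFNO2.
DoU = (2C + 2 + N − H − X) / 2, where X is the halogen count and O/S are ignored.
    = (2·8 + 2 + 1 − 9 − 2) / 2 = 8 / 2 = 4.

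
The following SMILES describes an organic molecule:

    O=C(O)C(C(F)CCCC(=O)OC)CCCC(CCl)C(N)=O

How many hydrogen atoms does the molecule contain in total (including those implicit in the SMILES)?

23

Walk through each heavy atom and fill implicit hydrogens from standard valence (C 4, N 3, O 2, S 2, halogen 1):
  atom 1: O, bond orders sum to 2 (valence 2) → 0 H
  atom 2: C, bond orders sum to 4 (valence 4) → 0 H
  atom 3: O, bond orders sum to 1 (valence 2) → 1 H
  atom 4: C, bond orders sum to 3 (valence 4) → 1 H
  atom 5: C, bond orders sum to 3 (valence 4) → 1 H
  atom 6: F (halogen, monovalent) → 0 H
  atom 7: C, bond orders sum to 2 (valence 4) → 2 H
  atom 8: C, bond orders sum to 2 (valence 4) → 2 H
  atom 9: C, bond orders sum to 2 (valence 4) → 2 H
  atom 10: C, bond orders sum to 4 (valence 4) → 0 H
  atom 11: O, bond orders sum to 2 (valence 2) → 0 H
  atom 12: O, bond orders sum to 2 (valence 2) → 0 H
  atom 13: C, bond orders sum to 1 (valence 4) → 3 H
  atom 14: C, bond orders sum to 2 (valence 4) → 2 H
  atom 15: C, bond orders sum to 2 (valence 4) → 2 H
  atom 16: C, bond orders sum to 2 (valence 4) → 2 H
  atom 17: C, bond orders sum to 3 (valence 4) → 1 H
  atom 18: C, bond orders sum to 2 (valence 4) → 2 H
  atom 19: Cl (halogen, monovalent) → 0 H
  atom 20: C, bond orders sum to 4 (valence 4) → 0 H
  atom 21: N, bond orders sum to 1 (valence 3) → 2 H
  atom 22: O, bond orders sum to 2 (valence 2) → 0 H
Total hydrogens: 23.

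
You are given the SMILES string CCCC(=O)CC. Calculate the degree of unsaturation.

1

Degree of unsaturation = (number of rings) + (number of π bonds).
Ring closures in the SMILES: 0.
π bonds: 1 double bond (each 1 DoU) → 1 DoU from unsaturation.
Total DoU = 0 + 1 = 1.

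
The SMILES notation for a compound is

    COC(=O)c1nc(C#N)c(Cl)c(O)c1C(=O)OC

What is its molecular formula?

Walk through each heavy atom and fill implicit hydrogens from standard valence (C 4, N 3, O 2, S 2, halogen 1); for lowercase aromatic atoms, an aromatic c carries 1 H when it has two neighbours and 0 H with three, and aromatic n carries 0 H:
  atom 1: C, bond orders sum to 1 (valence 4) → 3 H
  atom 2: O, bond orders sum to 2 (valence 2) → 0 H
  atom 3: C, bond orders sum to 4 (valence 4) → 0 H
  atom 4: O, bond orders sum to 2 (valence 2) → 0 H
  atom 5: aromatic c, 3 neighbours → 0 H
  atom 6: aromatic n, 2 neighbours → 0 H
  atom 7: aromatic c, 3 neighbours → 0 H
  atom 8: C, bond orders sum to 4 (valence 4) → 0 H
  atom 9: N, bond orders sum to 3 (valence 3) → 0 H
  atom 10: aromatic c, 3 neighbours → 0 H
  atom 11: Cl (halogen, monovalent) → 0 H
  atom 12: aromatic c, 3 neighbours → 0 H
  atom 13: O, bond orders sum to 1 (valence 2) → 1 H
  atom 14: aromatic c, 3 neighbours → 0 H
  atom 15: C, bond orders sum to 4 (valence 4) → 0 H
  atom 16: O, bond orders sum to 2 (valence 2) → 0 H
  atom 17: O, bond orders sum to 2 (valence 2) → 0 H
  atom 18: C, bond orders sum to 1 (valence 4) → 3 H
Totals → C:10, H:7, Cl:1, N:2, O:5.

C10H7ClN2O5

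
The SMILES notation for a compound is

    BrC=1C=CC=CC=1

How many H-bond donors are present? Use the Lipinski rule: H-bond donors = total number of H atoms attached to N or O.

Donors: find every N or O and count the H atoms it carries.
  (no N or O atoms present)
Lipinski HBD = 0.

0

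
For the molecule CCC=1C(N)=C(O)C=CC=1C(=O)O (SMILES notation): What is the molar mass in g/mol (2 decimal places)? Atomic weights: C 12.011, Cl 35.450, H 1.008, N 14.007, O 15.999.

181.19 g/mol

First, the molecular formula is C9H11NO3 (counting implicit H from valence).
  C: 9 × 12.011 = 108.099
  H: 11 × 1.008 = 11.088
  N: 1 × 14.007 = 14.007
  O: 3 × 15.999 = 47.997
Sum: 9×12.011 + 11×1.008 + 1×14.007 + 3×15.999 = 181.191 → 181.19 g/mol.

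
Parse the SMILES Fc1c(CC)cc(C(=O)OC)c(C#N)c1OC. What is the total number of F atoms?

1

Scan the SMILES for F atoms (remember two-letter symbols like Cl and Br are single atoms).
Fluorine count: 1.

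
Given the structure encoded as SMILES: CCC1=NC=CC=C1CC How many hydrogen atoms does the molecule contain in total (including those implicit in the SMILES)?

13

Walk through each heavy atom and fill implicit hydrogens from standard valence (C 4, N 3, O 2, S 2, halogen 1):
  atom 1: C, bond orders sum to 1 (valence 4) → 3 H
  atom 2: C, bond orders sum to 2 (valence 4) → 2 H
  atom 3: C, bond orders sum to 4 (valence 4) → 0 H
  atom 4: N, bond orders sum to 3 (valence 3) → 0 H
  atom 5: C, bond orders sum to 3 (valence 4) → 1 H
  atom 6: C, bond orders sum to 3 (valence 4) → 1 H
  atom 7: C, bond orders sum to 3 (valence 4) → 1 H
  atom 8: C, bond orders sum to 4 (valence 4) → 0 H
  atom 9: C, bond orders sum to 2 (valence 4) → 2 H
  atom 10: C, bond orders sum to 1 (valence 4) → 3 H
Total hydrogens: 13.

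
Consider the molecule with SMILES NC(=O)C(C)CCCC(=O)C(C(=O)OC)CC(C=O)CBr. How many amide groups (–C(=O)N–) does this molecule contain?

1

The amide motif appears at heavy-atom position 2 in the SMILES.
Other groups present: 1 aldehyde, 1 ester, 1 ketone.
Amide count: 1.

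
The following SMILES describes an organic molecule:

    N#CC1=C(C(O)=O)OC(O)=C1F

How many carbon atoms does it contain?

6

Count every carbon token in the SMILES (each C, including those in ring-closure positions and inside branches).
Carbon count: 6.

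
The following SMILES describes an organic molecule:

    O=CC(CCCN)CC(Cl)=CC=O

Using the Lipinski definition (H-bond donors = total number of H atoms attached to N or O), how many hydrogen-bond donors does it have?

Donors: find every N or O and count the H atoms it carries.
  atom 1 (O): bond orders sum to 2 → 0 H
  atom 7 (N): bond orders sum to 1 → 2 H
  atom 13 (O): bond orders sum to 2 → 0 H
Lipinski HBD = 2.

2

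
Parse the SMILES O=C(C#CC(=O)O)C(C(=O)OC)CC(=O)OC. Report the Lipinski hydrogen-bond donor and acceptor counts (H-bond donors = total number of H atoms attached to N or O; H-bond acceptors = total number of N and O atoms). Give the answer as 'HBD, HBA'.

1, 7

Donors: find every N or O and count the H atoms it carries.
  atom 1 (O): bond orders sum to 2 → 0 H
  atom 6 (O): bond orders sum to 2 → 0 H
  atom 7 (O): bond orders sum to 1 → 1 H
  atom 10 (O): bond orders sum to 2 → 0 H
  atom 11 (O): bond orders sum to 2 → 0 H
  atom 15 (O): bond orders sum to 2 → 0 H
  atom 16 (O): bond orders sum to 2 → 0 H
Lipinski HBD = 1.
Acceptors: N atoms = 0, O atoms = 7 → HBA = 7.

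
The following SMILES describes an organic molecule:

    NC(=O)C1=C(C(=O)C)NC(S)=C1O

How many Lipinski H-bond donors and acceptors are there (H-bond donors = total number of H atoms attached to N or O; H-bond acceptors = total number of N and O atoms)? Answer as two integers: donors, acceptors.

4, 5

Donors: find every N or O and count the H atoms it carries.
  atom 1 (N): bond orders sum to 1 → 2 H
  atom 3 (O): bond orders sum to 2 → 0 H
  atom 7 (O): bond orders sum to 2 → 0 H
  atom 9 (N): bond orders sum to 2 → 1 H
  atom 13 (O): bond orders sum to 1 → 1 H
Lipinski HBD = 4.
Acceptors: N atoms = 2, O atoms = 3 → HBA = 5.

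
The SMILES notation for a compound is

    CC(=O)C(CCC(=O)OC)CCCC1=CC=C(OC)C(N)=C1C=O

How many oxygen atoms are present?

5

Scan the SMILES for O atoms (remember two-letter symbols like Cl and Br are single atoms).
Oxygen count: 5.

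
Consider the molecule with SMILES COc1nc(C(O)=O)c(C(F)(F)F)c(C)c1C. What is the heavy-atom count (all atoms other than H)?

Every atom symbol written in the SMILES (organic subset) is one heavy atom; implicit H are not written.
Heavy atoms by element → C:10, F:3, N:1, O:3.
Total: 17.

17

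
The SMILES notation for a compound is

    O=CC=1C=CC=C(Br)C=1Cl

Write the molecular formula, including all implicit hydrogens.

Walk through each heavy atom and fill implicit hydrogens from standard valence (C 4, N 3, O 2, S 2, halogen 1):
  atom 1: O, bond orders sum to 2 (valence 2) → 0 H
  atom 2: C, bond orders sum to 3 (valence 4) → 1 H
  atom 3: C, bond orders sum to 4 (valence 4) → 0 H
  atom 4: C, bond orders sum to 3 (valence 4) → 1 H
  atom 5: C, bond orders sum to 3 (valence 4) → 1 H
  atom 6: C, bond orders sum to 3 (valence 4) → 1 H
  atom 7: C, bond orders sum to 4 (valence 4) → 0 H
  atom 8: Br (halogen, monovalent) → 0 H
  atom 9: C, bond orders sum to 4 (valence 4) → 0 H
  atom 10: Cl (halogen, monovalent) → 0 H
Totals → C:7, H:4, Br:1, Cl:1, O:1.

C7H4BrClO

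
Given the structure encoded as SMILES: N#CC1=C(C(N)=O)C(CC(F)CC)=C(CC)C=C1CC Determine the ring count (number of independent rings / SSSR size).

In SMILES, each pair of matching ring-closure digits denotes one ring-closing bond; the number of such bonds equals the number of independent rings.
Ring-closure bonds here: 1.

1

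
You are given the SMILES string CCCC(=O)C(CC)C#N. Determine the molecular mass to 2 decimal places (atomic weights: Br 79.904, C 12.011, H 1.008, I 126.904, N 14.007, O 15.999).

139.20 g/mol

First, the molecular formula is C8H13NO (counting implicit H from valence).
  C: 8 × 12.011 = 96.088
  H: 13 × 1.008 = 13.104
  N: 1 × 14.007 = 14.007
  O: 1 × 15.999 = 15.999
Sum: 8×12.011 + 13×1.008 + 1×14.007 + 1×15.999 = 139.198 → 139.20 g/mol.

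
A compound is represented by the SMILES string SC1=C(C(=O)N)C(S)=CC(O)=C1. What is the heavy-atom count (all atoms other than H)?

Every atom symbol written in the SMILES (organic subset) is one heavy atom; implicit H are not written.
Heavy atoms by element → C:7, N:1, O:2, S:2.
Total: 12.

12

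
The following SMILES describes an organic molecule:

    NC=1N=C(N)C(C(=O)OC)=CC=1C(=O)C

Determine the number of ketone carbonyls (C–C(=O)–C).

1

The ketone motif appears at heavy-atom position 13 in the SMILES.
Other groups present: 1 ester, 2 primary amine.
Ketone count: 1.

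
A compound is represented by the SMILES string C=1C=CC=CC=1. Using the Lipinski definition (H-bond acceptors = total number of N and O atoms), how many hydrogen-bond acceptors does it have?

N atoms: 0; O atoms: 0.
Lipinski HBA = 0 + 0 = 0.

0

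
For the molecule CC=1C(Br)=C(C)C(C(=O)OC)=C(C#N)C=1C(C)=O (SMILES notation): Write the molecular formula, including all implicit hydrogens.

C13H12BrNO3

Walk through each heavy atom and fill implicit hydrogens from standard valence (C 4, N 3, O 2, S 2, halogen 1):
  atom 1: C, bond orders sum to 1 (valence 4) → 3 H
  atom 2: C, bond orders sum to 4 (valence 4) → 0 H
  atom 3: C, bond orders sum to 4 (valence 4) → 0 H
  atom 4: Br (halogen, monovalent) → 0 H
  atom 5: C, bond orders sum to 4 (valence 4) → 0 H
  atom 6: C, bond orders sum to 1 (valence 4) → 3 H
  atom 7: C, bond orders sum to 4 (valence 4) → 0 H
  atom 8: C, bond orders sum to 4 (valence 4) → 0 H
  atom 9: O, bond orders sum to 2 (valence 2) → 0 H
  atom 10: O, bond orders sum to 2 (valence 2) → 0 H
  atom 11: C, bond orders sum to 1 (valence 4) → 3 H
  atom 12: C, bond orders sum to 4 (valence 4) → 0 H
  atom 13: C, bond orders sum to 4 (valence 4) → 0 H
  atom 14: N, bond orders sum to 3 (valence 3) → 0 H
  atom 15: C, bond orders sum to 4 (valence 4) → 0 H
  atom 16: C, bond orders sum to 4 (valence 4) → 0 H
  atom 17: C, bond orders sum to 1 (valence 4) → 3 H
  atom 18: O, bond orders sum to 2 (valence 2) → 0 H
Totals → C:13, H:12, Br:1, N:1, O:3.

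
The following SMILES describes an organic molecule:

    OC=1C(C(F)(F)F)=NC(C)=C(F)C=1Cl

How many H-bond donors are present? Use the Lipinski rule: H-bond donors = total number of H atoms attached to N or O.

1

Donors: find every N or O and count the H atoms it carries.
  atom 1 (O): bond orders sum to 1 → 1 H
  atom 8 (N): bond orders sum to 3 → 0 H
Lipinski HBD = 1.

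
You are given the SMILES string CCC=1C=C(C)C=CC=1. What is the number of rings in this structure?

In SMILES, each pair of matching ring-closure digits denotes one ring-closing bond; the number of such bonds equals the number of independent rings.
Ring-closure bonds here: 1.

1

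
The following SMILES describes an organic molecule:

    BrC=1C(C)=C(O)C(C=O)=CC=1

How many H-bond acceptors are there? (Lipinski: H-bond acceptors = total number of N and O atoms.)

N atoms: 0; O atoms: 2.
Lipinski HBA = 0 + 2 = 2.

2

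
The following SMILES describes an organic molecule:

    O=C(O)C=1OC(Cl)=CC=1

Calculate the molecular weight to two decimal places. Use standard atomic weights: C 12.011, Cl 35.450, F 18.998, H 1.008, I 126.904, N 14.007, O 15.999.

First, the molecular formula is C5H3ClO3 (counting implicit H from valence).
  C: 5 × 12.011 = 60.055
  Cl: 1 × 35.450 = 35.450
  H: 3 × 1.008 = 3.024
  O: 3 × 15.999 = 47.997
Sum: 5×12.011 + 1×35.450 + 3×1.008 + 3×15.999 = 146.526 → 146.53 g/mol.

146.53 g/mol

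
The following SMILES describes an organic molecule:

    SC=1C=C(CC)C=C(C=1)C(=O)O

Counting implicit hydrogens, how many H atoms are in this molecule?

10

Walk through each heavy atom and fill implicit hydrogens from standard valence (C 4, N 3, O 2, S 2, halogen 1):
  atom 1: S, bond orders sum to 1 (valence 2) → 1 H
  atom 2: C, bond orders sum to 4 (valence 4) → 0 H
  atom 3: C, bond orders sum to 3 (valence 4) → 1 H
  atom 4: C, bond orders sum to 4 (valence 4) → 0 H
  atom 5: C, bond orders sum to 2 (valence 4) → 2 H
  atom 6: C, bond orders sum to 1 (valence 4) → 3 H
  atom 7: C, bond orders sum to 3 (valence 4) → 1 H
  atom 8: C, bond orders sum to 4 (valence 4) → 0 H
  atom 9: C, bond orders sum to 3 (valence 4) → 1 H
  atom 10: C, bond orders sum to 4 (valence 4) → 0 H
  atom 11: O, bond orders sum to 2 (valence 2) → 0 H
  atom 12: O, bond orders sum to 1 (valence 2) → 1 H
Total hydrogens: 10.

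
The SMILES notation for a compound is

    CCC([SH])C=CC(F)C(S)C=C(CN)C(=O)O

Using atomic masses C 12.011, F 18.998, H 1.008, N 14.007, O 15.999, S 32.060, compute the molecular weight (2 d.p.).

First, the molecular formula is C11H18FNO2S2 (counting implicit H from valence).
  C: 11 × 12.011 = 132.121
  F: 1 × 18.998 = 18.998
  H: 18 × 1.008 = 18.144
  N: 1 × 14.007 = 14.007
  O: 2 × 15.999 = 31.998
  S: 2 × 32.060 = 64.120
Sum: 11×12.011 + 1×18.998 + 18×1.008 + 1×14.007 + 2×15.999 + 2×32.060 = 279.388 → 279.39 g/mol.

279.39 g/mol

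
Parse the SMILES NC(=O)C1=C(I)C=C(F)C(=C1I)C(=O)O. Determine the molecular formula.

Walk through each heavy atom and fill implicit hydrogens from standard valence (C 4, N 3, O 2, S 2, halogen 1):
  atom 1: N, bond orders sum to 1 (valence 3) → 2 H
  atom 2: C, bond orders sum to 4 (valence 4) → 0 H
  atom 3: O, bond orders sum to 2 (valence 2) → 0 H
  atom 4: C, bond orders sum to 4 (valence 4) → 0 H
  atom 5: C, bond orders sum to 4 (valence 4) → 0 H
  atom 6: I (halogen, monovalent) → 0 H
  atom 7: C, bond orders sum to 3 (valence 4) → 1 H
  atom 8: C, bond orders sum to 4 (valence 4) → 0 H
  atom 9: F (halogen, monovalent) → 0 H
  atom 10: C, bond orders sum to 4 (valence 4) → 0 H
  atom 11: C, bond orders sum to 4 (valence 4) → 0 H
  atom 12: I (halogen, monovalent) → 0 H
  atom 13: C, bond orders sum to 4 (valence 4) → 0 H
  atom 14: O, bond orders sum to 2 (valence 2) → 0 H
  atom 15: O, bond orders sum to 1 (valence 2) → 1 H
Totals → C:8, H:4, F:1, I:2, N:1, O:3.

C8H4FI2NO3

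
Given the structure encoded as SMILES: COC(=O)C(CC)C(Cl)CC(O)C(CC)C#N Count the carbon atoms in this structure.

12

Count every carbon token in the SMILES (each C, including those in ring-closure positions and inside branches).
Carbon count: 12.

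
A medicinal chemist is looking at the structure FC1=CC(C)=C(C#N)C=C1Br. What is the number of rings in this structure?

In SMILES, each pair of matching ring-closure digits denotes one ring-closing bond; the number of such bonds equals the number of independent rings.
Ring-closure bonds here: 1.

1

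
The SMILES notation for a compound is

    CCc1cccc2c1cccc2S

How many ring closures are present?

2

In SMILES, each pair of matching ring-closure digits denotes one ring-closing bond; the number of such bonds equals the number of independent rings.
Ring-closure bonds here: 2.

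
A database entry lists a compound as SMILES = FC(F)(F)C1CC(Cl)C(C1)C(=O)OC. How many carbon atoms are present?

Count every carbon token in the SMILES (each C, including those in ring-closure positions and inside branches).
Carbon count: 8.

8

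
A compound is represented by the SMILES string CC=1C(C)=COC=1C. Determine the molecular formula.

C7H10O

Walk through each heavy atom and fill implicit hydrogens from standard valence (C 4, N 3, O 2, S 2, halogen 1):
  atom 1: C, bond orders sum to 1 (valence 4) → 3 H
  atom 2: C, bond orders sum to 4 (valence 4) → 0 H
  atom 3: C, bond orders sum to 4 (valence 4) → 0 H
  atom 4: C, bond orders sum to 1 (valence 4) → 3 H
  atom 5: C, bond orders sum to 3 (valence 4) → 1 H
  atom 6: O, bond orders sum to 2 (valence 2) → 0 H
  atom 7: C, bond orders sum to 4 (valence 4) → 0 H
  atom 8: C, bond orders sum to 1 (valence 4) → 3 H
Totals → C:7, H:10, O:1.
In Hill order: C7H10O.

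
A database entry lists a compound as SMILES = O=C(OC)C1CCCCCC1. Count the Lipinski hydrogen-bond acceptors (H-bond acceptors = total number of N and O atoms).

2

N atoms: 0; O atoms: 2.
Lipinski HBA = 0 + 2 = 2.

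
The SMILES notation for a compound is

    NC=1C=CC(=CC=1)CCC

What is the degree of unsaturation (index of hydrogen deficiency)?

Degree of unsaturation = (number of rings) + (number of π bonds).
Ring closures in the SMILES: 1.
π bonds: 3 double bonds (each 1 DoU) → 3 DoU from unsaturation.
Total DoU = 1 + 3 = 4.

4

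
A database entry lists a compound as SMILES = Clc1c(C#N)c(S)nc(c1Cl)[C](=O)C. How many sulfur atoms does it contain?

1

Scan the SMILES for S atoms (remember two-letter symbols like Cl and Br are single atoms).
Sulfur count: 1.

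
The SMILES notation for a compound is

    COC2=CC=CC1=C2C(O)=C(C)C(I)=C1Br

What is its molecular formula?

Walk through each heavy atom and fill implicit hydrogens from standard valence (C 4, N 3, O 2, S 2, halogen 1):
  atom 1: C, bond orders sum to 1 (valence 4) → 3 H
  atom 2: O, bond orders sum to 2 (valence 2) → 0 H
  atom 3: C, bond orders sum to 4 (valence 4) → 0 H
  atom 4: C, bond orders sum to 3 (valence 4) → 1 H
  atom 5: C, bond orders sum to 3 (valence 4) → 1 H
  atom 6: C, bond orders sum to 3 (valence 4) → 1 H
  atom 7: C, bond orders sum to 4 (valence 4) → 0 H
  atom 8: C, bond orders sum to 4 (valence 4) → 0 H
  atom 9: C, bond orders sum to 4 (valence 4) → 0 H
  atom 10: O, bond orders sum to 1 (valence 2) → 1 H
  atom 11: C, bond orders sum to 4 (valence 4) → 0 H
  atom 12: C, bond orders sum to 1 (valence 4) → 3 H
  atom 13: C, bond orders sum to 4 (valence 4) → 0 H
  atom 14: I (halogen, monovalent) → 0 H
  atom 15: C, bond orders sum to 4 (valence 4) → 0 H
  atom 16: Br (halogen, monovalent) → 0 H
Totals → C:12, H:10, Br:1, I:1, O:2.

C12H10BrIO2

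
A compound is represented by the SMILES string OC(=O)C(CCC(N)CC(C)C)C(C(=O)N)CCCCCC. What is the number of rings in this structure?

In SMILES, each pair of matching ring-closure digits denotes one ring-closing bond; the number of such bonds equals the number of independent rings.
Ring-closure bonds here: 0.

0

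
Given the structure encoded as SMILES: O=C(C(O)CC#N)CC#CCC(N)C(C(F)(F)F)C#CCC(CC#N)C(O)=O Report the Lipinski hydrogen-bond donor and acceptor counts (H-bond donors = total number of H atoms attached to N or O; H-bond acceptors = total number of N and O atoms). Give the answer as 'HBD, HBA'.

Donors: find every N or O and count the H atoms it carries.
  atom 1 (O): bond orders sum to 2 → 0 H
  atom 4 (O): bond orders sum to 1 → 1 H
  atom 7 (N): bond orders sum to 3 → 0 H
  atom 13 (N): bond orders sum to 1 → 2 H
  atom 25 (N): bond orders sum to 3 → 0 H
  atom 27 (O): bond orders sum to 1 → 1 H
  atom 28 (O): bond orders sum to 2 → 0 H
Lipinski HBD = 4.
Acceptors: N atoms = 3, O atoms = 4 → HBA = 7.

4, 7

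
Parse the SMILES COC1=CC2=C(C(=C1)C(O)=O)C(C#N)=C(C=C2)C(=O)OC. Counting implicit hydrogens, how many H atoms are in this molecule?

Walk through each heavy atom and fill implicit hydrogens from standard valence (C 4, N 3, O 2, S 2, halogen 1):
  atom 1: C, bond orders sum to 1 (valence 4) → 3 H
  atom 2: O, bond orders sum to 2 (valence 2) → 0 H
  atom 3: C, bond orders sum to 4 (valence 4) → 0 H
  atom 4: C, bond orders sum to 3 (valence 4) → 1 H
  atom 5: C, bond orders sum to 4 (valence 4) → 0 H
  atom 6: C, bond orders sum to 4 (valence 4) → 0 H
  atom 7: C, bond orders sum to 4 (valence 4) → 0 H
  atom 8: C, bond orders sum to 3 (valence 4) → 1 H
  atom 9: C, bond orders sum to 4 (valence 4) → 0 H
  atom 10: O, bond orders sum to 1 (valence 2) → 1 H
  atom 11: O, bond orders sum to 2 (valence 2) → 0 H
  atom 12: C, bond orders sum to 4 (valence 4) → 0 H
  atom 13: C, bond orders sum to 4 (valence 4) → 0 H
  atom 14: N, bond orders sum to 3 (valence 3) → 0 H
  atom 15: C, bond orders sum to 4 (valence 4) → 0 H
  atom 16: C, bond orders sum to 3 (valence 4) → 1 H
  atom 17: C, bond orders sum to 3 (valence 4) → 1 H
  atom 18: C, bond orders sum to 4 (valence 4) → 0 H
  atom 19: O, bond orders sum to 2 (valence 2) → 0 H
  atom 20: O, bond orders sum to 2 (valence 2) → 0 H
  atom 21: C, bond orders sum to 1 (valence 4) → 3 H
Total hydrogens: 11.

11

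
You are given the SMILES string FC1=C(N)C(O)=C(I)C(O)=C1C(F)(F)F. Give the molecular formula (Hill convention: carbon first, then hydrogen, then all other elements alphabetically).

C7H4F4INO2

Walk through each heavy atom and fill implicit hydrogens from standard valence (C 4, N 3, O 2, S 2, halogen 1):
  atom 1: F (halogen, monovalent) → 0 H
  atom 2: C, bond orders sum to 4 (valence 4) → 0 H
  atom 3: C, bond orders sum to 4 (valence 4) → 0 H
  atom 4: N, bond orders sum to 1 (valence 3) → 2 H
  atom 5: C, bond orders sum to 4 (valence 4) → 0 H
  atom 6: O, bond orders sum to 1 (valence 2) → 1 H
  atom 7: C, bond orders sum to 4 (valence 4) → 0 H
  atom 8: I (halogen, monovalent) → 0 H
  atom 9: C, bond orders sum to 4 (valence 4) → 0 H
  atom 10: O, bond orders sum to 1 (valence 2) → 1 H
  atom 11: C, bond orders sum to 4 (valence 4) → 0 H
  atom 12: C, bond orders sum to 4 (valence 4) → 0 H
  atom 13: F (halogen, monovalent) → 0 H
  atom 14: F (halogen, monovalent) → 0 H
  atom 15: F (halogen, monovalent) → 0 H
Totals → C:7, H:4, F:4, I:1, N:1, O:2.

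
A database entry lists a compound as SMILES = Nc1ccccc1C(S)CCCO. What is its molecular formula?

C10H15NOS

Walk through each heavy atom and fill implicit hydrogens from standard valence (C 4, N 3, O 2, S 2, halogen 1); for lowercase aromatic atoms, an aromatic c carries 1 H when it has two neighbours and 0 H with three, and aromatic n carries 0 H:
  atom 1: N, bond orders sum to 1 (valence 3) → 2 H
  atom 2: aromatic c, 3 neighbours → 0 H
  atom 3: aromatic c, 2 neighbours → 1 H
  atom 4: aromatic c, 2 neighbours → 1 H
  atom 5: aromatic c, 2 neighbours → 1 H
  atom 6: aromatic c, 2 neighbours → 1 H
  atom 7: aromatic c, 3 neighbours → 0 H
  atom 8: C, bond orders sum to 3 (valence 4) → 1 H
  atom 9: S, bond orders sum to 1 (valence 2) → 1 H
  atom 10: C, bond orders sum to 2 (valence 4) → 2 H
  atom 11: C, bond orders sum to 2 (valence 4) → 2 H
  atom 12: C, bond orders sum to 2 (valence 4) → 2 H
  atom 13: O, bond orders sum to 1 (valence 2) → 1 H
Totals → C:10, H:15, N:1, O:1, S:1.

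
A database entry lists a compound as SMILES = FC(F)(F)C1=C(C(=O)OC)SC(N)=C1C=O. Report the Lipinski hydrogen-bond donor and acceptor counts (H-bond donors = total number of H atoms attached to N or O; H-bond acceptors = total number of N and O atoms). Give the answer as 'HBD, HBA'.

Donors: find every N or O and count the H atoms it carries.
  atom 8 (O): bond orders sum to 2 → 0 H
  atom 9 (O): bond orders sum to 2 → 0 H
  atom 13 (N): bond orders sum to 1 → 2 H
  atom 16 (O): bond orders sum to 2 → 0 H
Lipinski HBD = 2.
Acceptors: N atoms = 1, O atoms = 3 → HBA = 4.

2, 4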